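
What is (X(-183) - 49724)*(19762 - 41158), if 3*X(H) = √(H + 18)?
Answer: 1063894704 - 7132*I*√165 ≈ 1.0639e+9 - 91612.0*I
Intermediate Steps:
X(H) = √(18 + H)/3 (X(H) = √(H + 18)/3 = √(18 + H)/3)
(X(-183) - 49724)*(19762 - 41158) = (√(18 - 183)/3 - 49724)*(19762 - 41158) = (√(-165)/3 - 49724)*(-21396) = ((I*√165)/3 - 49724)*(-21396) = (I*√165/3 - 49724)*(-21396) = (-49724 + I*√165/3)*(-21396) = 1063894704 - 7132*I*√165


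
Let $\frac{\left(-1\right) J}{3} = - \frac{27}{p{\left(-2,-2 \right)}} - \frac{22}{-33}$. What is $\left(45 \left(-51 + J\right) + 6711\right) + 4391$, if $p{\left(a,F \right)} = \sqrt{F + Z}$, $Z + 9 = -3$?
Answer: $8717 - \frac{3645 i \sqrt{14}}{14} \approx 8717.0 - 974.17 i$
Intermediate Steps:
$Z = -12$ ($Z = -9 - 3 = -12$)
$p{\left(a,F \right)} = \sqrt{-12 + F}$ ($p{\left(a,F \right)} = \sqrt{F - 12} = \sqrt{-12 + F}$)
$J = -2 - \frac{81 i \sqrt{14}}{14}$ ($J = - 3 \left(- \frac{27}{\sqrt{-12 - 2}} - \frac{22}{-33}\right) = - 3 \left(- \frac{27}{\sqrt{-14}} - - \frac{2}{3}\right) = - 3 \left(- \frac{27}{i \sqrt{14}} + \frac{2}{3}\right) = - 3 \left(- 27 \left(- \frac{i \sqrt{14}}{14}\right) + \frac{2}{3}\right) = - 3 \left(\frac{27 i \sqrt{14}}{14} + \frac{2}{3}\right) = - 3 \left(\frac{2}{3} + \frac{27 i \sqrt{14}}{14}\right) = -2 - \frac{81 i \sqrt{14}}{14} \approx -2.0 - 21.648 i$)
$\left(45 \left(-51 + J\right) + 6711\right) + 4391 = \left(45 \left(-51 - \left(2 + \frac{81 i \sqrt{14}}{14}\right)\right) + 6711\right) + 4391 = \left(45 \left(-53 - \frac{81 i \sqrt{14}}{14}\right) + 6711\right) + 4391 = \left(\left(-2385 - \frac{3645 i \sqrt{14}}{14}\right) + 6711\right) + 4391 = \left(4326 - \frac{3645 i \sqrt{14}}{14}\right) + 4391 = 8717 - \frac{3645 i \sqrt{14}}{14}$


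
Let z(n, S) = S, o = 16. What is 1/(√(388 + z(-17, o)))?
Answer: √101/202 ≈ 0.049752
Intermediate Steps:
1/(√(388 + z(-17, o))) = 1/(√(388 + 16)) = 1/(√404) = 1/(2*√101) = √101/202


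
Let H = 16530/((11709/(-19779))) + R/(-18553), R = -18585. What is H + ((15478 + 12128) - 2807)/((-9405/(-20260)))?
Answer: 1157749009554139/45402549093 ≈ 25500.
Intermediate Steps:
H = -673958629705/24137453 (H = 16530/((11709/(-19779))) - 18585/(-18553) = 16530/((11709*(-1/19779))) - 18585*(-1/18553) = 16530/(-3903/6593) + 18585/18553 = 16530*(-6593/3903) + 18585/18553 = -36327430/1301 + 18585/18553 = -673958629705/24137453 ≈ -27922.)
H + ((15478 + 12128) - 2807)/((-9405/(-20260))) = -673958629705/24137453 + ((15478 + 12128) - 2807)/((-9405/(-20260))) = -673958629705/24137453 + (27606 - 2807)/((-9405*(-1/20260))) = -673958629705/24137453 + 24799/(1881/4052) = -673958629705/24137453 + 24799*(4052/1881) = -673958629705/24137453 + 100485548/1881 = 1157749009554139/45402549093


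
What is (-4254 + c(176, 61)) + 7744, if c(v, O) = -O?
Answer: 3429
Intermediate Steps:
(-4254 + c(176, 61)) + 7744 = (-4254 - 1*61) + 7744 = (-4254 - 61) + 7744 = -4315 + 7744 = 3429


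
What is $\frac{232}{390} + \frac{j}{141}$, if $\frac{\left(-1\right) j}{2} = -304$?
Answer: $\frac{44972}{9165} \approx 4.9069$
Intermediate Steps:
$j = 608$ ($j = \left(-2\right) \left(-304\right) = 608$)
$\frac{232}{390} + \frac{j}{141} = \frac{232}{390} + \frac{608}{141} = 232 \cdot \frac{1}{390} + 608 \cdot \frac{1}{141} = \frac{116}{195} + \frac{608}{141} = \frac{44972}{9165}$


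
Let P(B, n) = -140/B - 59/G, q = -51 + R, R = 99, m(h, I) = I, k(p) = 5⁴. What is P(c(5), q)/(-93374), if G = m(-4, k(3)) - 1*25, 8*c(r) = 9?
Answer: 224177/168073200 ≈ 0.0013338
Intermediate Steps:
k(p) = 625
c(r) = 9/8 (c(r) = (⅛)*9 = 9/8)
G = 600 (G = 625 - 1*25 = 625 - 25 = 600)
q = 48 (q = -51 + 99 = 48)
P(B, n) = -59/600 - 140/B (P(B, n) = -140/B - 59/600 = -59/600 - 140/B)
P(c(5), q)/(-93374) = (-59/600 - 140/9/8)/(-93374) = (-59/600 - 140*8/9)*(-1/93374) = (-59/600 - 1120/9)*(-1/93374) = -224177/1800*(-1/93374) = 224177/168073200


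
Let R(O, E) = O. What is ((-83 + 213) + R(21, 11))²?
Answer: 22801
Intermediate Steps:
((-83 + 213) + R(21, 11))² = ((-83 + 213) + 21)² = (130 + 21)² = 151² = 22801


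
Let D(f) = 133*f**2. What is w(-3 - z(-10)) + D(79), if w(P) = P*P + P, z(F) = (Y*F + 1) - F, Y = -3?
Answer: 831945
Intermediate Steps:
z(F) = 1 - 4*F (z(F) = (-3*F + 1) - F = (1 - 3*F) - F = 1 - 4*F)
w(P) = P + P**2 (w(P) = P**2 + P = P + P**2)
w(-3 - z(-10)) + D(79) = (-3 - (1 - 4*(-10)))*(1 + (-3 - (1 - 4*(-10)))) + 133*79**2 = (-3 - (1 + 40))*(1 + (-3 - (1 + 40))) + 133*6241 = (-3 - 1*41)*(1 + (-3 - 1*41)) + 830053 = (-3 - 41)*(1 + (-3 - 41)) + 830053 = -44*(1 - 44) + 830053 = -44*(-43) + 830053 = 1892 + 830053 = 831945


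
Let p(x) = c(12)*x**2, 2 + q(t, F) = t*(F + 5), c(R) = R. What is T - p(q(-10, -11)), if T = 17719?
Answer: -22649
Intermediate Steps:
q(t, F) = -2 + t*(5 + F) (q(t, F) = -2 + t*(F + 5) = -2 + t*(5 + F))
p(x) = 12*x**2
T - p(q(-10, -11)) = 17719 - 12*(-2 + 5*(-10) - 11*(-10))**2 = 17719 - 12*(-2 - 50 + 110)**2 = 17719 - 12*58**2 = 17719 - 12*3364 = 17719 - 1*40368 = 17719 - 40368 = -22649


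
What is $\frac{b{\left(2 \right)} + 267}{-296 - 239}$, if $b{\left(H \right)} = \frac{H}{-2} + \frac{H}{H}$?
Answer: $- \frac{267}{535} \approx -0.49907$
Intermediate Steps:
$b{\left(H \right)} = 1 - \frac{H}{2}$ ($b{\left(H \right)} = H \left(- \frac{1}{2}\right) + 1 = - \frac{H}{2} + 1 = 1 - \frac{H}{2}$)
$\frac{b{\left(2 \right)} + 267}{-296 - 239} = \frac{\left(1 - 1\right) + 267}{-296 - 239} = \frac{\left(1 - 1\right) + 267}{-535} = \left(0 + 267\right) \left(- \frac{1}{535}\right) = 267 \left(- \frac{1}{535}\right) = - \frac{267}{535}$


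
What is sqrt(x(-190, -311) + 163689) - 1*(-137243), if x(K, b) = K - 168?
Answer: 137243 + sqrt(163331) ≈ 1.3765e+5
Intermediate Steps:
x(K, b) = -168 + K
sqrt(x(-190, -311) + 163689) - 1*(-137243) = sqrt((-168 - 190) + 163689) - 1*(-137243) = sqrt(-358 + 163689) + 137243 = sqrt(163331) + 137243 = 137243 + sqrt(163331)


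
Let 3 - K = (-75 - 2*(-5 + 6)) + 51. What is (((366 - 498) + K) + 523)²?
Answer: 176400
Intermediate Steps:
K = 29 (K = 3 - ((-75 - 2*(-5 + 6)) + 51) = 3 - ((-75 - 2*1) + 51) = 3 - ((-75 - 2) + 51) = 3 - (-77 + 51) = 3 - 1*(-26) = 3 + 26 = 29)
(((366 - 498) + K) + 523)² = (((366 - 498) + 29) + 523)² = ((-132 + 29) + 523)² = (-103 + 523)² = 420² = 176400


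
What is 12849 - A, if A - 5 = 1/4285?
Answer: 55036539/4285 ≈ 12844.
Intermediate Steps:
A = 21426/4285 (A = 5 + 1/4285 = 21426/4285 ≈ 5.0002)
12849 - A = 12849 - 1*21426/4285 = 12849 - 21426/4285 = 55036539/4285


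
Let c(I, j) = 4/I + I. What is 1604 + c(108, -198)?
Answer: 46225/27 ≈ 1712.0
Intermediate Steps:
c(I, j) = I + 4/I (c(I, j) = 4/I + I = I + 4/I)
1604 + c(108, -198) = 1604 + (108 + 4/108) = 1604 + (108 + 4*(1/108)) = 1604 + (108 + 1/27) = 1604 + 2917/27 = 46225/27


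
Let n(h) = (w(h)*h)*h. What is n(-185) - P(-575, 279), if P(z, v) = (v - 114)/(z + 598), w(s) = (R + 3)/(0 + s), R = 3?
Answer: -25695/23 ≈ -1117.2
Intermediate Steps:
w(s) = 6/s (w(s) = (3 + 3)/(0 + s) = 6/s)
n(h) = 6*h (n(h) = ((6/h)*h)*h = 6*h)
P(z, v) = (-114 + v)/(598 + z)
n(-185) - P(-575, 279) = 6*(-185) - (-114 + 279)/(598 - 575) = -1110 - 165/23 = -25695/23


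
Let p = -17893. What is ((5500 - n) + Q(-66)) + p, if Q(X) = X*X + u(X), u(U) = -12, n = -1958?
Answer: -6091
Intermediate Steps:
Q(X) = -12 + X² (Q(X) = X*X - 12 = X² - 12 = -12 + X²)
((5500 - n) + Q(-66)) + p = ((5500 - 1*(-1958)) + (-12 + (-66)²)) - 17893 = ((5500 + 1958) + (-12 + 4356)) - 17893 = (7458 + 4344) - 17893 = 11802 - 17893 = -6091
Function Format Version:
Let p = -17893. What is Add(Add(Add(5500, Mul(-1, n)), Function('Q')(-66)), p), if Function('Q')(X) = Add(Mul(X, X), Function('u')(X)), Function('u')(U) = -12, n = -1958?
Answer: -6091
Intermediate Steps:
Function('Q')(X) = Add(-12, Pow(X, 2)) (Function('Q')(X) = Add(Mul(X, X), -12) = Add(Pow(X, 2), -12) = Add(-12, Pow(X, 2)))
Add(Add(Add(5500, Mul(-1, n)), Function('Q')(-66)), p) = Add(Add(Add(5500, Mul(-1, -1958)), Add(-12, Pow(-66, 2))), -17893) = Add(Add(Add(5500, 1958), Add(-12, 4356)), -17893) = Add(Add(7458, 4344), -17893) = Add(11802, -17893) = -6091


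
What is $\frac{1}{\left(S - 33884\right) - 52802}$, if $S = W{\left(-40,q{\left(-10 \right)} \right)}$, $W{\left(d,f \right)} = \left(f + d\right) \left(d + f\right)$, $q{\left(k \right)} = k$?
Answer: $- \frac{1}{84186} \approx -1.1878 \cdot 10^{-5}$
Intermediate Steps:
$W{\left(d,f \right)} = \left(d + f\right)^{2}$ ($W{\left(d,f \right)} = \left(d + f\right) \left(d + f\right) = \left(d + f\right)^{2}$)
$S = 2500$ ($S = \left(-40 - 10\right)^{2} = \left(-50\right)^{2} = 2500$)
$\frac{1}{\left(S - 33884\right) - 52802} = \frac{1}{\left(2500 - 33884\right) - 52802} = \frac{1}{-31384 - 52802} = \frac{1}{-84186} = - \frac{1}{84186}$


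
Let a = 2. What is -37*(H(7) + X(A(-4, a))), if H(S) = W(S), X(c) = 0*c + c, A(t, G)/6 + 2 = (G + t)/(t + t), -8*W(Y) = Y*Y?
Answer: 4921/8 ≈ 615.13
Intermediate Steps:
W(Y) = -Y²/8 (W(Y) = -Y*Y/8 = -Y²/8)
A(t, G) = -12 + 3*(G + t)/t (A(t, G) = -12 + 6*((G + t)/(t + t)) = -12 + 6*((G + t)/((2*t))) = -12 + 6*((G + t)*(1/(2*t))) = -12 + 6*((G + t)/(2*t)) = -12 + 3*(G + t)/t)
X(c) = c (X(c) = 0 + c = c)
H(S) = -S²/8
-37*(H(7) + X(A(-4, a))) = -37*(-⅛*7² + (-9 + 3*2/(-4))) = -37*(-⅛*49 + (-9 + 3*2*(-¼))) = -37*(-49/8 + (-9 - 3/2)) = -37*(-49/8 - 21/2) = -37*(-133/8) = 4921/8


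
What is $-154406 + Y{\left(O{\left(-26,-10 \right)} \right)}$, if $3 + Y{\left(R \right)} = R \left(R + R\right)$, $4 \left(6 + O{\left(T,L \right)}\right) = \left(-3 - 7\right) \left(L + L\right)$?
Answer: $-150537$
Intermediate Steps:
$O{\left(T,L \right)} = -6 - 5 L$ ($O{\left(T,L \right)} = -6 + \frac{\left(-3 - 7\right) \left(L + L\right)}{4} = -6 + \frac{\left(-10\right) 2 L}{4} = -6 + \frac{\left(-20\right) L}{4} = -6 - 5 L$)
$Y{\left(R \right)} = -3 + 2 R^{2}$ ($Y{\left(R \right)} = -3 + R \left(R + R\right) = -3 + R 2 R = -3 + 2 R^{2}$)
$-154406 + Y{\left(O{\left(-26,-10 \right)} \right)} = -154406 - \left(3 - 2 \left(-6 - -50\right)^{2}\right) = -154406 - \left(3 - 2 \left(-6 + 50\right)^{2}\right) = -154406 - \left(3 - 2 \cdot 44^{2}\right) = -154406 + \left(-3 + 2 \cdot 1936\right) = -154406 + \left(-3 + 3872\right) = -154406 + 3869 = -150537$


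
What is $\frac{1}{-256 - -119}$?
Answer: $- \frac{1}{137} \approx -0.0072993$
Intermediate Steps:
$\frac{1}{-256 - -119} = \frac{1}{-256 + \left(-7 + 126\right)} = \frac{1}{-256 + 119} = \frac{1}{-137} = - \frac{1}{137}$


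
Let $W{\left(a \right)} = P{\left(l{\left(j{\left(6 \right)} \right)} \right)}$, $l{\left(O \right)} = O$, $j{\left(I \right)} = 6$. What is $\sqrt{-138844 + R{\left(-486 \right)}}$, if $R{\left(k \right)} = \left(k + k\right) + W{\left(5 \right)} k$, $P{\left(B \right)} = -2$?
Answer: $2 i \sqrt{34711} \approx 372.62 i$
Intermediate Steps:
$W{\left(a \right)} = -2$
$R{\left(k \right)} = 0$ ($R{\left(k \right)} = \left(k + k\right) - 2 k = 2 k - 2 k = 0$)
$\sqrt{-138844 + R{\left(-486 \right)}} = \sqrt{-138844 + 0} = \sqrt{-138844} = 2 i \sqrt{34711}$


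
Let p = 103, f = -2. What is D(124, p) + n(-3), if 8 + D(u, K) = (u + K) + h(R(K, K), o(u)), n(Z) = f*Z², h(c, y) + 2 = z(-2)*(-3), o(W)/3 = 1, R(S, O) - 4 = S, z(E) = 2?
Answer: 193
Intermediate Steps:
R(S, O) = 4 + S
o(W) = 3 (o(W) = 3*1 = 3)
h(c, y) = -8 (h(c, y) = -2 + 2*(-3) = -2 - 6 = -8)
n(Z) = -2*Z²
D(u, K) = -16 + K + u (D(u, K) = -8 + ((u + K) - 8) = -8 + ((K + u) - 8) = -8 + (-8 + K + u) = -16 + K + u)
D(124, p) + n(-3) = (-16 + 103 + 124) - 2*(-3)² = 211 - 2*9 = 211 - 18 = 193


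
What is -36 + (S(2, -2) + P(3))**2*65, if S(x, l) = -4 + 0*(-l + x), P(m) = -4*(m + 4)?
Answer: 66524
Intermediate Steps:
P(m) = -16 - 4*m (P(m) = -4*(4 + m) = -16 - 4*m)
S(x, l) = -4 (S(x, l) = -4 + 0*(x - l) = -4 + 0 = -4)
-36 + (S(2, -2) + P(3))**2*65 = -36 + (-4 + (-16 - 4*3))**2*65 = -36 + (-4 + (-16 - 12))**2*65 = -36 + (-4 - 28)**2*65 = -36 + (-32)**2*65 = -36 + 1024*65 = -36 + 66560 = 66524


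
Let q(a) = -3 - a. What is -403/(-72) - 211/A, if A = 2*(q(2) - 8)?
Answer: 12835/936 ≈ 13.713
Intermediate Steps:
A = -26 (A = 2*((-3 - 1*2) - 8) = 2*((-3 - 2) - 8) = 2*(-5 - 8) = 2*(-13) = -26)
-403/(-72) - 211/A = -403/(-72) - 211/(-26) = -403*(-1/72) - 211*(-1/26) = 403/72 + 211/26 = 12835/936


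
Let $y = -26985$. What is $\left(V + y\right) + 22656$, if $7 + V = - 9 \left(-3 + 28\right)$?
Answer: $-4561$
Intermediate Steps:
$V = -232$ ($V = -7 - 9 \left(-3 + 28\right) = -7 - 225 = -232$)
$\left(V + y\right) + 22656 = \left(-232 - 26985\right) + 22656 = -27217 + 22656 = -4561$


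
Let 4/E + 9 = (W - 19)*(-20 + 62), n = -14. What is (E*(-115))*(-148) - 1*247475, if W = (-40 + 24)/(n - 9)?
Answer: -4428646115/17889 ≈ -2.4756e+5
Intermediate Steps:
W = 16/23 (W = (-40 + 24)/(-14 - 9) = -16/(-23) = -16*(-1/23) = 16/23 ≈ 0.69565)
E = -92/17889 (E = 4/(-9 + (16/23 - 19)*(-20 + 62)) = 4/(-9 - 421/23*42) = 4/(-9 - 17682/23) = 4/(-17889/23) = 4*(-23/17889) = -92/17889 ≈ -0.0051428)
(E*(-115))*(-148) - 1*247475 = -92/17889*(-115)*(-148) - 1*247475 = (10580/17889)*(-148) - 247475 = -1565840/17889 - 247475 = -4428646115/17889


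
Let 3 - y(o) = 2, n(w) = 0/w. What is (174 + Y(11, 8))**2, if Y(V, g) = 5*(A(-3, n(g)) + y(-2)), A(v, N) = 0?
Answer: 32041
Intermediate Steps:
n(w) = 0
y(o) = 1 (y(o) = 3 - 1*2 = 3 - 2 = 1)
Y(V, g) = 5 (Y(V, g) = 5*(0 + 1) = 5*1 = 5)
(174 + Y(11, 8))**2 = (174 + 5)**2 = 179**2 = 32041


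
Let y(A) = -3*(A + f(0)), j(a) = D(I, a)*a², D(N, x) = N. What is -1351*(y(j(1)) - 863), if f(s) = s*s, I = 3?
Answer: 1178072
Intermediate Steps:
f(s) = s²
j(a) = 3*a²
y(A) = -3*A (y(A) = -3*(A + 0²) = -3*(A + 0) = -3*A)
-1351*(y(j(1)) - 863) = -1351*(-9*1² - 863) = -1351*(-9 - 863) = -1351*(-872) = 1178072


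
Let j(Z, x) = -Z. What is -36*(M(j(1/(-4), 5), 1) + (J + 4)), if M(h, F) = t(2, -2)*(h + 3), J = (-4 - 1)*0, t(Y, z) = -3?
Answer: 207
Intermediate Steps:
J = 0 (J = -5*0 = 0)
M(h, F) = -9 - 3*h (M(h, F) = -3*(h + 3) = -3*(3 + h) = -9 - 3*h)
-36*(M(j(1/(-4), 5), 1) + (J + 4)) = -36*((-9 - (-3)/(-4)) + (0 + 4)) = -36*((-9 - (-3)*(-1)/4) + 4) = -36*((-9 - 3*¼) + 4) = -36*((-9 - ¾) + 4) = -36*(-39/4 + 4) = -36*(-23/4) = 207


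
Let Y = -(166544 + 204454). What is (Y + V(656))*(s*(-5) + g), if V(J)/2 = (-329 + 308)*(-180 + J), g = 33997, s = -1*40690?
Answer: -92839402530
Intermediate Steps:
s = -40690
V(J) = 7560 - 42*J (V(J) = 2*((-329 + 308)*(-180 + J)) = 2*(-21*(-180 + J)) = 2*(3780 - 21*J) = 7560 - 42*J)
Y = -370998 (Y = -1*370998 = -370998)
(Y + V(656))*(s*(-5) + g) = (-370998 + (7560 - 42*656))*(-40690*(-5) + 33997) = (-370998 + (7560 - 27552))*(203450 + 33997) = (-370998 - 19992)*237447 = -390990*237447 = -92839402530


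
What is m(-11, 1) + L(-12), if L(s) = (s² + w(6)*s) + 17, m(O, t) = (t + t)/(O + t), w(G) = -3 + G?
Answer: 624/5 ≈ 124.80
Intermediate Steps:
m(O, t) = 2*t/(O + t) (m(O, t) = (2*t)/(O + t) = 2*t/(O + t))
L(s) = 17 + s² + 3*s (L(s) = (s² + (-3 + 6)*s) + 17 = (s² + 3*s) + 17 = 17 + s² + 3*s)
m(-11, 1) + L(-12) = 2*1/(-11 + 1) + (17 + (-12)² + 3*(-12)) = 2*1/(-10) + (17 + 144 - 36) = 2*1*(-⅒) + 125 = -⅕ + 125 = 624/5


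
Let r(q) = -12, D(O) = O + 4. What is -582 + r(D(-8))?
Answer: -594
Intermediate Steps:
D(O) = 4 + O
-582 + r(D(-8)) = -582 - 12 = -594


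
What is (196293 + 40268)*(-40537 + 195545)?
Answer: 36668847488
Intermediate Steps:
(196293 + 40268)*(-40537 + 195545) = 236561*155008 = 36668847488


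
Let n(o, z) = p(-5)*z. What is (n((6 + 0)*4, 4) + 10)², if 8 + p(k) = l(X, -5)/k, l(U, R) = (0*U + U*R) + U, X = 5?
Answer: 36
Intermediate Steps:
l(U, R) = U + R*U (l(U, R) = (0 + R*U) + U = R*U + U = U + R*U)
p(k) = -8 - 20/k (p(k) = -8 + (5*(1 - 5))/k = -8 + (5*(-4))/k = -8 - 20/k)
n(o, z) = -4*z (n(o, z) = (-8 - 20/(-5))*z = (-8 - 20*(-⅕))*z = (-8 + 4)*z = -4*z)
(n((6 + 0)*4, 4) + 10)² = (-4*4 + 10)² = (-16 + 10)² = (-6)² = 36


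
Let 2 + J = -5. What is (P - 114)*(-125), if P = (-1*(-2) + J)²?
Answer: 11125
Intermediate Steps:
J = -7 (J = -2 - 5 = -7)
P = 25 (P = (-1*(-2) - 7)² = (2 - 7)² = (-5)² = 25)
(P - 114)*(-125) = (25 - 114)*(-125) = -89*(-125) = 11125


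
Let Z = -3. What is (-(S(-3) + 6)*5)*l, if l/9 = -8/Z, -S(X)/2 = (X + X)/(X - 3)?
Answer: -480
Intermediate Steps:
S(X) = -4*X/(-3 + X) (S(X) = -2*(X + X)/(X - 3) = -2*2*X/(-3 + X) = -4*X/(-3 + X))
l = 24 (l = 9*(-8/(-3)) = 9*(-8*(-⅓)) = 9*(8/3) = 24)
(-(S(-3) + 6)*5)*l = (-(-4*(-3)/(-3 - 3) + 6)*5)*24 = (-(-4*(-3)/(-6) + 6)*5)*24 = (-(-4*(-3)*(-⅙) + 6)*5)*24 = (-(-2 + 6)*5)*24 = (-1*4*5)*24 = -4*5*24 = -20*24 = -480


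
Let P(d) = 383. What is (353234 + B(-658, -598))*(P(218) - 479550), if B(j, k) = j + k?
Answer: -168656242326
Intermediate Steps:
(353234 + B(-658, -598))*(P(218) - 479550) = (353234 + (-658 - 598))*(383 - 479550) = (353234 - 1256)*(-479167) = 351978*(-479167) = -168656242326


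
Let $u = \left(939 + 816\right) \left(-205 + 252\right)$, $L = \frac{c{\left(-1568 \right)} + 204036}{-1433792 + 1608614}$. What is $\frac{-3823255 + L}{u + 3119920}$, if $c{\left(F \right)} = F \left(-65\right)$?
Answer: $- \frac{334194389827}{279925423455} \approx -1.1939$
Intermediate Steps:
$c{\left(F \right)} = - 65 F$
$L = \frac{152978}{87411}$ ($L = \frac{\left(-65\right) \left(-1568\right) + 204036}{-1433792 + 1608614} = \frac{101920 + 204036}{174822} = 305956 \cdot \frac{1}{174822} = \frac{152978}{87411} \approx 1.7501$)
$u = 82485$ ($u = 1755 \cdot 47 = 82485$)
$\frac{-3823255 + L}{u + 3119920} = \frac{-3823255 + \frac{152978}{87411}}{82485 + 3119920} = - \frac{334194389827}{87411 \cdot 3202405} = \left(- \frac{334194389827}{87411}\right) \frac{1}{3202405} = - \frac{334194389827}{279925423455}$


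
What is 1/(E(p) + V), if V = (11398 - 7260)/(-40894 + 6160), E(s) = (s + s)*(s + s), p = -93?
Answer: 17367/600826663 ≈ 2.8905e-5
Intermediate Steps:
E(s) = 4*s² (E(s) = (2*s)*(2*s) = 4*s²)
V = -2069/17367 (V = 4138/(-34734) = 4138*(-1/34734) = -2069/17367 ≈ -0.11913)
1/(E(p) + V) = 1/(4*(-93)² - 2069/17367) = 1/(4*8649 - 2069/17367) = 1/(34596 - 2069/17367) = 1/(600826663/17367) = 17367/600826663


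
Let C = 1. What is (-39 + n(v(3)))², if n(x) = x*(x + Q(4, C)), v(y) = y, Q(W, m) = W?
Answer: 324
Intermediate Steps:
n(x) = x*(4 + x) (n(x) = x*(x + 4) = x*(4 + x))
(-39 + n(v(3)))² = (-39 + 3*(4 + 3))² = (-39 + 3*7)² = (-39 + 21)² = (-18)² = 324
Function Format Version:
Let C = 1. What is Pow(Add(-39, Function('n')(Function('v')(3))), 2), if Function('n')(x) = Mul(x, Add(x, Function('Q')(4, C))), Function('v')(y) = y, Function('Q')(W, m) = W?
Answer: 324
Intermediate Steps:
Function('n')(x) = Mul(x, Add(4, x)) (Function('n')(x) = Mul(x, Add(x, 4)) = Mul(x, Add(4, x)))
Pow(Add(-39, Function('n')(Function('v')(3))), 2) = Pow(Add(-39, Mul(3, Add(4, 3))), 2) = Pow(Add(-39, Mul(3, 7)), 2) = Pow(Add(-39, 21), 2) = Pow(-18, 2) = 324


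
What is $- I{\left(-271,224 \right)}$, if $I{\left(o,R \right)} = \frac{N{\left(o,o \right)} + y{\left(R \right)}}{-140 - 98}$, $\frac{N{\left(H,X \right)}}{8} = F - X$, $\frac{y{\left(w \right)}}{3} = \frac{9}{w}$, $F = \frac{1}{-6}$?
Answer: $\frac{1456081}{159936} \approx 9.1041$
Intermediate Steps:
$F = - \frac{1}{6} \approx -0.16667$
$y{\left(w \right)} = \frac{27}{w}$ ($y{\left(w \right)} = 3 \frac{9}{w} = \frac{27}{w}$)
$N{\left(H,X \right)} = - \frac{4}{3} - 8 X$ ($N{\left(H,X \right)} = 8 \left(- \frac{1}{6} - X\right) = - \frac{4}{3} - 8 X$)
$I{\left(o,R \right)} = \frac{2}{357} - \frac{27}{238 R} + \frac{4 o}{119}$ ($I{\left(o,R \right)} = \frac{\left(- \frac{4}{3} - 8 o\right) + \frac{27}{R}}{-140 - 98} = \frac{- \frac{4}{3} - 8 o + \frac{27}{R}}{-238} = \left(- \frac{4}{3} - 8 o + \frac{27}{R}\right) \left(- \frac{1}{238}\right) = \frac{2}{357} - \frac{27}{238 R} + \frac{4 o}{119}$)
$- I{\left(-271,224 \right)} = - \frac{-81 + 4 \cdot 224 \left(1 + 6 \left(-271\right)\right)}{714 \cdot 224} = - \frac{-81 + 4 \cdot 224 \left(1 - 1626\right)}{714 \cdot 224} = - \frac{-81 + 4 \cdot 224 \left(-1625\right)}{714 \cdot 224} = - \frac{-81 - 1456000}{714 \cdot 224} = - \frac{-1456081}{714 \cdot 224} = \left(-1\right) \left(- \frac{1456081}{159936}\right) = \frac{1456081}{159936}$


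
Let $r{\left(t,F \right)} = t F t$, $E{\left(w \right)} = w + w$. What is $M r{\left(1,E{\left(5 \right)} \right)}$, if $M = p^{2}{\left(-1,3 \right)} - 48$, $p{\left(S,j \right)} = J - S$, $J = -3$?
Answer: $-440$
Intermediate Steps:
$p{\left(S,j \right)} = -3 - S$
$E{\left(w \right)} = 2 w$
$r{\left(t,F \right)} = F t^{2}$ ($r{\left(t,F \right)} = F t t = F t^{2}$)
$M = -44$ ($M = \left(-3 - -1\right)^{2} - 48 = \left(-3 + 1\right)^{2} - 48 = \left(-2\right)^{2} - 48 = 4 - 48 = -44$)
$M r{\left(1,E{\left(5 \right)} \right)} = - 44 \cdot 2 \cdot 5 \cdot 1^{2} = - 44 \cdot 10 \cdot 1 = \left(-44\right) 10 = -440$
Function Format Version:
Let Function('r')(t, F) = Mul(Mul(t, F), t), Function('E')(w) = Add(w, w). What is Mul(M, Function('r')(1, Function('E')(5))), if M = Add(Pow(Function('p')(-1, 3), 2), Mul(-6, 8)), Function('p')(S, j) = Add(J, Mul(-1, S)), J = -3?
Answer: -440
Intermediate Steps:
Function('p')(S, j) = Add(-3, Mul(-1, S))
Function('E')(w) = Mul(2, w)
Function('r')(t, F) = Mul(F, Pow(t, 2)) (Function('r')(t, F) = Mul(Mul(F, t), t) = Mul(F, Pow(t, 2)))
M = -44 (M = Add(Pow(Add(-3, Mul(-1, -1)), 2), Mul(-6, 8)) = Add(Pow(Add(-3, 1), 2), -48) = Add(Pow(-2, 2), -48) = Add(4, -48) = -44)
Mul(M, Function('r')(1, Function('E')(5))) = Mul(-44, Mul(Mul(2, 5), Pow(1, 2))) = Mul(-44, Mul(10, 1)) = Mul(-44, 10) = -440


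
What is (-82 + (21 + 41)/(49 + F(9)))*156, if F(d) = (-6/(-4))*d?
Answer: -1579656/125 ≈ -12637.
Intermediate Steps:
F(d) = 3*d/2 (F(d) = (-6*(-¼))*d = 3*d/2)
(-82 + (21 + 41)/(49 + F(9)))*156 = (-82 + (21 + 41)/(49 + (3/2)*9))*156 = (-82 + 62/(49 + 27/2))*156 = (-82 + 62/(125/2))*156 = (-82 + 62*(2/125))*156 = (-82 + 124/125)*156 = -10126/125*156 = -1579656/125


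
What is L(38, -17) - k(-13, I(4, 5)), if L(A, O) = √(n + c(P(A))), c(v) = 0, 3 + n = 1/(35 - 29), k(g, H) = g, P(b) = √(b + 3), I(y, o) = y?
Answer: 13 + I*√102/6 ≈ 13.0 + 1.6833*I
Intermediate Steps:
P(b) = √(3 + b)
n = -17/6 (n = -3 + 1/(35 - 29) = -3 + 1/6 = -3 + ⅙ = -17/6 ≈ -2.8333)
L(A, O) = I*√102/6 (L(A, O) = √(-17/6 + 0) = √(-17/6) = I*√102/6)
L(38, -17) - k(-13, I(4, 5)) = I*√102/6 - 1*(-13) = I*√102/6 + 13 = 13 + I*√102/6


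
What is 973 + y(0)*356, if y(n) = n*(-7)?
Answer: 973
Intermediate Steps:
y(n) = -7*n
973 + y(0)*356 = 973 - 7*0*356 = 973 + 0*356 = 973 + 0 = 973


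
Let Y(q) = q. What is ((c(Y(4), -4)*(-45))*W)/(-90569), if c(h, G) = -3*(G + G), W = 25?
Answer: 27000/90569 ≈ 0.29812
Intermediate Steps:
c(h, G) = -6*G
((c(Y(4), -4)*(-45))*W)/(-90569) = ((-6*(-4)*(-45))*25)/(-90569) = ((24*(-45))*25)*(-1/90569) = -1080*25*(-1/90569) = -27000*(-1/90569) = 27000/90569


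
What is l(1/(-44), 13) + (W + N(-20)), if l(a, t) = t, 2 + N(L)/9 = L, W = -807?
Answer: -992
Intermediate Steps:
N(L) = -18 + 9*L
l(1/(-44), 13) + (W + N(-20)) = 13 + (-807 + (-18 + 9*(-20))) = 13 + (-807 + (-18 - 180)) = 13 + (-807 - 198) = 13 - 1005 = -992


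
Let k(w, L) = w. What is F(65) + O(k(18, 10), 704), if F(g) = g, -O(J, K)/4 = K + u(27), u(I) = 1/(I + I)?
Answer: -74279/27 ≈ -2751.1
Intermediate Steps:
u(I) = 1/(2*I)
O(J, K) = -2/27 - 4*K (O(J, K) = -4*(K + (½)/27) = -4*(K + (½)*(1/27)) = -4*(K + 1/54) = -4*(1/54 + K) = -2/27 - 4*K)
F(65) + O(k(18, 10), 704) = 65 + (-2/27 - 4*704) = 65 + (-2/27 - 2816) = 65 - 76034/27 = -74279/27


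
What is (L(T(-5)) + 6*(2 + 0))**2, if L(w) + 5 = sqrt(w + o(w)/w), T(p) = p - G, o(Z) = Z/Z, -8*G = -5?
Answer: (420 + I*sqrt(20890))**2/3600 ≈ 43.197 + 33.725*I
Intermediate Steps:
G = 5/8 (G = -1/8*(-5) = 5/8 ≈ 0.62500)
o(Z) = 1
T(p) = -5/8 + p (T(p) = p - 1*5/8 = p - 5/8 = -5/8 + p)
L(w) = -5 + sqrt(w + 1/w)
(L(T(-5)) + 6*(2 + 0))**2 = ((-5 + sqrt((-5/8 - 5) + 1/(-5/8 - 5))) + 6*(2 + 0))**2 = ((-5 + sqrt(-45/8 + 1/(-45/8))) + 6*2)**2 = ((-5 + sqrt(-45/8 - 8/45)) + 12)**2 = ((-5 + sqrt(-2089/360)) + 12)**2 = ((-5 + I*sqrt(20890)/60) + 12)**2 = (7 + I*sqrt(20890)/60)**2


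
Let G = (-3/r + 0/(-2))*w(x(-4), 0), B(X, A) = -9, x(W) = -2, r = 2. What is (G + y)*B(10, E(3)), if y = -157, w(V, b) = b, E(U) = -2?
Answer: 1413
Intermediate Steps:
G = 0 (G = (-3/2 + 0/(-2))*0 = (-3*1/2 + 0*(-1/2))*0 = (-3/2 + 0)*0 = -3/2*0 = 0)
(G + y)*B(10, E(3)) = (0 - 157)*(-9) = -157*(-9) = 1413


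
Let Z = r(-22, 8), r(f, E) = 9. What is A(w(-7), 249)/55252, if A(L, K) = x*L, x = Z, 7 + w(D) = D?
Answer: -63/27626 ≈ -0.0022805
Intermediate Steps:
w(D) = -7 + D
Z = 9
x = 9
A(L, K) = 9*L
A(w(-7), 249)/55252 = (9*(-7 - 7))/55252 = (9*(-14))*(1/55252) = -126*1/55252 = -63/27626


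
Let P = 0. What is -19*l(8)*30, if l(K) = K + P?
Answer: -4560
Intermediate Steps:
l(K) = K (l(K) = K + 0 = K)
-19*l(8)*30 = -19*8*30 = -152*30 = -4560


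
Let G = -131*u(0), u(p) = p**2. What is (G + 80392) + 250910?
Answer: 331302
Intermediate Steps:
G = 0 (G = -131*0**2 = -131*0 = 0)
(G + 80392) + 250910 = (0 + 80392) + 250910 = 80392 + 250910 = 331302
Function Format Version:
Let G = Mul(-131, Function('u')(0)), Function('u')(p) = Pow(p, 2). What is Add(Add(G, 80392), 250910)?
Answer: 331302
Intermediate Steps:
G = 0 (G = Mul(-131, Pow(0, 2)) = Mul(-131, 0) = 0)
Add(Add(G, 80392), 250910) = Add(Add(0, 80392), 250910) = Add(80392, 250910) = 331302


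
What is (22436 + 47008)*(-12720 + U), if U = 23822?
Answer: 770967288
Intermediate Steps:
(22436 + 47008)*(-12720 + U) = (22436 + 47008)*(-12720 + 23822) = 69444*11102 = 770967288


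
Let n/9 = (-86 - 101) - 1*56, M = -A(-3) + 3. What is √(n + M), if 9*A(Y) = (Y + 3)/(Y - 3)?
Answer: 2*I*√546 ≈ 46.733*I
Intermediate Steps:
A(Y) = (3 + Y)/(9*(-3 + Y)) (A(Y) = ((Y + 3)/(Y - 3))/9 = ((3 + Y)/(-3 + Y))/9 = (3 + Y)/(9*(-3 + Y)))
M = 3 (M = -(3 - 3)/(9*(-3 - 3)) + 3 = -0/(9*(-6)) + 3 = -(-1)*0/(9*6) + 3 = -1*0 + 3 = 0 + 3 = 3)
n = -2187 (n = 9*((-86 - 101) - 1*56) = 9*(-187 - 56) = 9*(-243) = -2187)
√(n + M) = √(-2187 + 3) = √(-2184) = 2*I*√546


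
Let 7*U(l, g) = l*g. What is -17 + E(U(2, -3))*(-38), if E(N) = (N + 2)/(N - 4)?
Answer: -137/17 ≈ -8.0588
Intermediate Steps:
U(l, g) = g*l/7 (U(l, g) = (l*g)/7 = (g*l)/7 = g*l/7)
E(N) = (2 + N)/(-4 + N)
-17 + E(U(2, -3))*(-38) = -17 + ((2 + (⅐)*(-3)*2)/(-4 + (⅐)*(-3)*2))*(-38) = -17 + ((2 - 6/7)/(-4 - 6/7))*(-38) = -17 + ((8/7)/(-34/7))*(-38) = -17 - 7/34*8/7*(-38) = -17 - 4/17*(-38) = -17 + 152/17 = -137/17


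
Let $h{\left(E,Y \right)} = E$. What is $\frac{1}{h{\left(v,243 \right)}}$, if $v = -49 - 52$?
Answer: $- \frac{1}{101} \approx -0.009901$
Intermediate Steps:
$v = -101$
$\frac{1}{h{\left(v,243 \right)}} = \frac{1}{-101} = - \frac{1}{101}$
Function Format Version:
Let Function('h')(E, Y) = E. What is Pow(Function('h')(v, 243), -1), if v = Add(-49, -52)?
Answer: Rational(-1, 101) ≈ -0.0099010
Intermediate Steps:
v = -101
Pow(Function('h')(v, 243), -1) = Pow(-101, -1) = Rational(-1, 101)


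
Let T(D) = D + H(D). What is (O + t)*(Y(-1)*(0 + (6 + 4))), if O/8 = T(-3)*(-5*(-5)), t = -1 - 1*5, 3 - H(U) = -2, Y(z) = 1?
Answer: 3940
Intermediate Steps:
H(U) = 5 (H(U) = 3 - 1*(-2) = 3 + 2 = 5)
t = -6 (t = -1 - 5 = -6)
T(D) = 5 + D (T(D) = D + 5 = 5 + D)
O = 400 (O = 8*((5 - 3)*(-5*(-5))) = 8*(2*25) = 8*50 = 400)
(O + t)*(Y(-1)*(0 + (6 + 4))) = (400 - 6)*(1*(0 + (6 + 4))) = 394*(1*(0 + 10)) = 394*(1*10) = 394*10 = 3940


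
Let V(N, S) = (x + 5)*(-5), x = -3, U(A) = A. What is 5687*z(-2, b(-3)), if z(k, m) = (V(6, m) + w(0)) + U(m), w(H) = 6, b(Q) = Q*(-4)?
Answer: 45496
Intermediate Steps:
b(Q) = -4*Q
V(N, S) = -10 (V(N, S) = (-3 + 5)*(-5) = 2*(-5) = -10)
z(k, m) = -4 + m (z(k, m) = (-10 + 6) + m = -4 + m)
5687*z(-2, b(-3)) = 5687*(-4 - 4*(-3)) = 5687*(-4 + 12) = 5687*8 = 45496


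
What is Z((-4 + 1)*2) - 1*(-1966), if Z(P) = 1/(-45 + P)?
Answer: 100265/51 ≈ 1966.0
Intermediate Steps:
Z((-4 + 1)*2) - 1*(-1966) = 1/(-45 + (-4 + 1)*2) - 1*(-1966) = 1/(-45 - 3*2) + 1966 = 1/(-45 - 6) + 1966 = 1/(-51) + 1966 = -1/51 + 1966 = 100265/51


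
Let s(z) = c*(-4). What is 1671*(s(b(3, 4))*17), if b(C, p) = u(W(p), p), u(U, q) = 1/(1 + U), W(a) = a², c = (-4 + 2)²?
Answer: -454512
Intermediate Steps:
c = 4 (c = (-2)² = 4)
b(C, p) = 1/(1 + p²)
s(z) = -16 (s(z) = 4*(-4) = -16)
1671*(s(b(3, 4))*17) = 1671*(-16*17) = 1671*(-272) = -454512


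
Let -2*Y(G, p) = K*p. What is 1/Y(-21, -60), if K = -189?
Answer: -1/5670 ≈ -0.00017637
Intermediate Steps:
Y(G, p) = 189*p/2 (Y(G, p) = -(-189)*p/2 = 189*p/2)
1/Y(-21, -60) = 1/((189/2)*(-60)) = 1/(-5670) = -1/5670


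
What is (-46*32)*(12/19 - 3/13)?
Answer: -145728/247 ≈ -589.99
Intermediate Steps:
(-46*32)*(12/19 - 3/13) = -1472*(12*(1/19) - 3*1/13) = -1472*(12/19 - 3/13) = -1472*99/247 = -145728/247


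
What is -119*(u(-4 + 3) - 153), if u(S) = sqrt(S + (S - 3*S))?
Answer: 18088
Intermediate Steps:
u(S) = sqrt(-S) (u(S) = sqrt(S - 2*S) = sqrt(-S))
-119*(u(-4 + 3) - 153) = -119*(sqrt(-(-4 + 3)) - 153) = -119*(sqrt(-1*(-1)) - 153) = -119*(sqrt(1) - 153) = -119*(1 - 153) = -119*(-152) = 18088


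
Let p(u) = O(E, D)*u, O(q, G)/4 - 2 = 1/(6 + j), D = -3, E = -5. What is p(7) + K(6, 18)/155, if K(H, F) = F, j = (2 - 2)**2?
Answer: 28264/465 ≈ 60.783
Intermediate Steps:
j = 0 (j = 0**2 = 0)
O(q, G) = 26/3 (O(q, G) = 8 + 4/(6 + 0) = 8 + 4/6 = 8 + 4*(1/6) = 8 + 2/3 = 26/3)
p(u) = 26*u/3
p(7) + K(6, 18)/155 = (26/3)*7 + 18/155 = 182/3 + 18*(1/155) = 182/3 + 18/155 = 28264/465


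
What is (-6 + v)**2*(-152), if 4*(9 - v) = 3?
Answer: -1539/2 ≈ -769.50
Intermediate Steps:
v = 33/4 (v = 9 - 1/4*3 = 9 - 3/4 = 33/4 ≈ 8.2500)
(-6 + v)**2*(-152) = (-6 + 33/4)**2*(-152) = (9/4)**2*(-152) = (81/16)*(-152) = -1539/2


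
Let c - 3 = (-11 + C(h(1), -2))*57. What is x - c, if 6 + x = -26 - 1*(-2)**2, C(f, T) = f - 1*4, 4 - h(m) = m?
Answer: 645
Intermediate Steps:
h(m) = 4 - m
C(f, T) = -4 + f (C(f, T) = f - 4 = -4 + f)
x = -36 (x = -6 + (-26 - 1*(-2)**2) = -6 + (-26 - 1*4) = -6 + (-26 - 4) = -6 - 30 = -36)
c = -681 (c = 3 + (-11 + (-4 + (4 - 1*1)))*57 = 3 + (-11 + (-4 + (4 - 1)))*57 = 3 + (-11 + (-4 + 3))*57 = 3 + (-11 - 1)*57 = 3 - 12*57 = 3 - 684 = -681)
x - c = -36 - 1*(-681) = -36 + 681 = 645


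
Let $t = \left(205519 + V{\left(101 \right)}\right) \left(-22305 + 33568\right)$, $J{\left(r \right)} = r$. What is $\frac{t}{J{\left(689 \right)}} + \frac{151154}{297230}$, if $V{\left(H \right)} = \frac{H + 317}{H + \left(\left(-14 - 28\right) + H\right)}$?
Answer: $\frac{5504200900308469}{1638331760} \approx 3.3596 \cdot 10^{6}$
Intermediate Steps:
$V{\left(H \right)} = \frac{317 + H}{-42 + 2 H}$ ($V{\left(H \right)} = \frac{317 + H}{H + \left(-42 + H\right)} = \frac{317 + H}{-42 + 2 H}$)
$t = \frac{185183193727}{80}$ ($t = \left(205519 + \frac{317 + 101}{2 \left(-21 + 101\right)}\right) \left(-22305 + 33568\right) = \left(205519 + \frac{1}{2} \cdot \frac{1}{80} \cdot 418\right) 11263 = \left(205519 + \frac{209}{80}\right) 11263 = \frac{16441729}{80} \cdot 11263 = \frac{185183193727}{80} \approx 2.3148 \cdot 10^{9}$)
$\frac{t}{J{\left(689 \right)}} + \frac{151154}{297230} = \frac{185183193727}{80 \cdot 689} + \frac{151154}{297230} = \frac{185183193727}{80} \cdot \frac{1}{689} + 151154 \cdot \frac{1}{297230} = \frac{185183193727}{55120} + \frac{75577}{148615} = \frac{5504200900308469}{1638331760}$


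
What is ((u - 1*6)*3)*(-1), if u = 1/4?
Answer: 69/4 ≈ 17.250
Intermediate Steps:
u = ¼ ≈ 0.25000
((u - 1*6)*3)*(-1) = ((¼ - 1*6)*3)*(-1) = ((¼ - 6)*3)*(-1) = -23/4*3*(-1) = -69/4*(-1) = 69/4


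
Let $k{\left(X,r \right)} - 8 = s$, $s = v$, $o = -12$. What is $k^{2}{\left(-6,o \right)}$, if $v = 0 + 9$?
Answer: $289$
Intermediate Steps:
$v = 9$
$s = 9$
$k{\left(X,r \right)} = 17$ ($k{\left(X,r \right)} = 8 + 9 = 17$)
$k^{2}{\left(-6,o \right)} = 17^{2} = 289$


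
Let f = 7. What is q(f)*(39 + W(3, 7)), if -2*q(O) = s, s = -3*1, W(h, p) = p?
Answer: 69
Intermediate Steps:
s = -3
q(O) = 3/2 (q(O) = -½*(-3) = 3/2)
q(f)*(39 + W(3, 7)) = 3*(39 + 7)/2 = (3/2)*46 = 69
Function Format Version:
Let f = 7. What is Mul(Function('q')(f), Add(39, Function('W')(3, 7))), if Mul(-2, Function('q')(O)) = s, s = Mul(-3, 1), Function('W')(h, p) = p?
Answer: 69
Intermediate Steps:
s = -3
Function('q')(O) = Rational(3, 2) (Function('q')(O) = Mul(Rational(-1, 2), -3) = Rational(3, 2))
Mul(Function('q')(f), Add(39, Function('W')(3, 7))) = Mul(Rational(3, 2), Add(39, 7)) = Mul(Rational(3, 2), 46) = 69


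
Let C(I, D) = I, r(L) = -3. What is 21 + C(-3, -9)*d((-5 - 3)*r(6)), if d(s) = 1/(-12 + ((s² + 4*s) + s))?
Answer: 4787/228 ≈ 20.996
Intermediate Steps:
d(s) = 1/(-12 + s² + 5*s) (d(s) = 1/(-12 + (s² + 5*s)) = 1/(-12 + s² + 5*s))
21 + C(-3, -9)*d((-5 - 3)*r(6)) = 21 - 3/(-12 + ((-5 - 3)*(-3))² + 5*((-5 - 3)*(-3))) = 21 - 3/(-12 + (-8*(-3))² + 5*(-8*(-3))) = 21 - 3/(-12 + 24² + 5*24) = 21 - 3/(-12 + 576 + 120) = 21 - 3/684 = 21 - 3*1/684 = 21 - 1/228 = 4787/228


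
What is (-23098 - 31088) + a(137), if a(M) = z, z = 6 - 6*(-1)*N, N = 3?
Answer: -54162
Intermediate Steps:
z = 24 (z = 6 - 6*(-1)*3 = 6 - (-6)*3 = 6 - 1*(-18) = 6 + 18 = 24)
a(M) = 24
(-23098 - 31088) + a(137) = (-23098 - 31088) + 24 = -54186 + 24 = -54162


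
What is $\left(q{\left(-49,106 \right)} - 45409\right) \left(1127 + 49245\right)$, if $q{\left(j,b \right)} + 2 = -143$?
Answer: $-2294646088$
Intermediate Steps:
$q{\left(j,b \right)} = -145$ ($q{\left(j,b \right)} = -2 - 143 = -145$)
$\left(q{\left(-49,106 \right)} - 45409\right) \left(1127 + 49245\right) = \left(-145 - 45409\right) \left(1127 + 49245\right) = \left(-45554\right) 50372 = -2294646088$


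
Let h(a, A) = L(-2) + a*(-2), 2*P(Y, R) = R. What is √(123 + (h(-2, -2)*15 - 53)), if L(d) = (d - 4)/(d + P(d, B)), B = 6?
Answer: 2*√10 ≈ 6.3246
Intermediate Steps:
P(Y, R) = R/2
L(d) = (-4 + d)/(3 + d) (L(d) = (d - 4)/(d + (½)*6) = (-4 + d)/(d + 3) = (-4 + d)/(3 + d))
h(a, A) = -6 - 2*a (h(a, A) = (-4 - 2)/(3 - 2) + a*(-2) = -6/1 - 2*a = 1*(-6) - 2*a = -6 - 2*a)
√(123 + (h(-2, -2)*15 - 53)) = √(123 + ((-6 - 2*(-2))*15 - 53)) = √(123 + ((-6 + 4)*15 - 53)) = √(123 + (-2*15 - 53)) = √(123 + (-30 - 53)) = √(123 - 83) = √40 = 2*√10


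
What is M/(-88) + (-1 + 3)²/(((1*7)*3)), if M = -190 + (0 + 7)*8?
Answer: 1583/924 ≈ 1.7132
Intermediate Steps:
M = -134 (M = -190 + 7*8 = -190 + 56 = -134)
M/(-88) + (-1 + 3)²/(((1*7)*3)) = -134/(-88) + (-1 + 3)²/(((1*7)*3)) = -134*(-1/88) + 2²/((7*3)) = 67/44 + 4/21 = 1583/924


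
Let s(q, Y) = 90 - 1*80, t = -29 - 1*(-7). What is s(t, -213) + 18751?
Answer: 18761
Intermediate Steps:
t = -22 (t = -29 + 7 = -22)
s(q, Y) = 10 (s(q, Y) = 90 - 80 = 10)
s(t, -213) + 18751 = 10 + 18751 = 18761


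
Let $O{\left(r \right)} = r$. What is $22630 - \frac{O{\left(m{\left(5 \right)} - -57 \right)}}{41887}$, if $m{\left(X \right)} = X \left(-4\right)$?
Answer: $\frac{947902773}{41887} \approx 22630.0$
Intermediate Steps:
$m{\left(X \right)} = - 4 X$
$22630 - \frac{O{\left(m{\left(5 \right)} - -57 \right)}}{41887} = 22630 - \frac{\left(-4\right) 5 - -57}{41887} = 22630 - \left(-20 + 57\right) \frac{1}{41887} = 22630 - 37 \cdot \frac{1}{41887} = 22630 - \frac{37}{41887} = \frac{947902773}{41887}$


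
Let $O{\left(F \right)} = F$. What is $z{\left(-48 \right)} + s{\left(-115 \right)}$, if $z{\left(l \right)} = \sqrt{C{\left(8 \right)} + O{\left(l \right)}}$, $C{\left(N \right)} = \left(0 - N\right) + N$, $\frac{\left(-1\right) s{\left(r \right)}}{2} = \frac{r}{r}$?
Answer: $-2 + 4 i \sqrt{3} \approx -2.0 + 6.9282 i$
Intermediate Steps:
$s{\left(r \right)} = -2$ ($s{\left(r \right)} = - 2 \frac{r}{r} = \left(-2\right) 1 = -2$)
$C{\left(N \right)} = 0$ ($C{\left(N \right)} = - N + N = 0$)
$z{\left(l \right)} = \sqrt{l}$ ($z{\left(l \right)} = \sqrt{0 + l} = \sqrt{l}$)
$z{\left(-48 \right)} + s{\left(-115 \right)} = \sqrt{-48} - 2 = 4 i \sqrt{3} - 2 = -2 + 4 i \sqrt{3}$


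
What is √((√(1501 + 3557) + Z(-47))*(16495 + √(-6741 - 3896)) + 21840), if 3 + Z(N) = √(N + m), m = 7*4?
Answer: √(21840 + (16495 + I*√10637)*(-3 + 3*√562 + I*√19)) ≈ 1070.7 + 36.857*I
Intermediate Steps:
m = 28
Z(N) = -3 + √(28 + N) (Z(N) = -3 + √(N + 28) = -3 + √(28 + N))
√((√(1501 + 3557) + Z(-47))*(16495 + √(-6741 - 3896)) + 21840) = √((√(1501 + 3557) + (-3 + √(28 - 47)))*(16495 + √(-6741 - 3896)) + 21840) = √((√5058 + (-3 + √(-19)))*(16495 + √(-10637)) + 21840) = √((3*√562 + (-3 + I*√19))*(16495 + I*√10637) + 21840) = √((-3 + 3*√562 + I*√19)*(16495 + I*√10637) + 21840) = √((16495 + I*√10637)*(-3 + 3*√562 + I*√19) + 21840) = √(21840 + (16495 + I*√10637)*(-3 + 3*√562 + I*√19))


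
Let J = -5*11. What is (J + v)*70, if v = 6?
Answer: -3430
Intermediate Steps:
J = -55
(J + v)*70 = (-55 + 6)*70 = -49*70 = -3430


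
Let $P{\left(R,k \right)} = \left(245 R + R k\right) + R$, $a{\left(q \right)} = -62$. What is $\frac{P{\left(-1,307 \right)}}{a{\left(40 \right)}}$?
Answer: $\frac{553}{62} \approx 8.9194$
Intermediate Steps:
$P{\left(R,k \right)} = 246 R + R k$
$\frac{P{\left(-1,307 \right)}}{a{\left(40 \right)}} = \frac{\left(-1\right) \left(246 + 307\right)}{-62} = \left(-1\right) 553 \left(- \frac{1}{62}\right) = \left(-553\right) \left(- \frac{1}{62}\right) = \frac{553}{62}$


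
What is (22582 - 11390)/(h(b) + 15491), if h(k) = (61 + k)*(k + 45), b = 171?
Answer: 11192/65603 ≈ 0.17060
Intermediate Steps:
h(k) = (45 + k)*(61 + k) (h(k) = (61 + k)*(45 + k) = (45 + k)*(61 + k))
(22582 - 11390)/(h(b) + 15491) = (22582 - 11390)/((2745 + 171² + 106*171) + 15491) = 11192/((2745 + 29241 + 18126) + 15491) = 11192/(50112 + 15491) = 11192/65603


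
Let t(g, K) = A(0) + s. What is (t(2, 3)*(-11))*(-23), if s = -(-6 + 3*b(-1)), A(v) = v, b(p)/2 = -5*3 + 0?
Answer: 24288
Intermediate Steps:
b(p) = -30 (b(p) = 2*(-5*3 + 0) = 2*(-15 + 0) = 2*(-15) = -30)
s = 96 (s = -3/(1/(-30 - 2)) = -3/(1/(-32)) = -3/(-1/32) = -3*(-32) = 96)
t(g, K) = 96 (t(g, K) = 0 + 96 = 96)
(t(2, 3)*(-11))*(-23) = (96*(-11))*(-23) = -1056*(-23) = 24288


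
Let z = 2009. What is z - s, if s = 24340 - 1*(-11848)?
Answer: -34179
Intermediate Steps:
s = 36188 (s = 24340 + 11848 = 36188)
z - s = 2009 - 1*36188 = 2009 - 36188 = -34179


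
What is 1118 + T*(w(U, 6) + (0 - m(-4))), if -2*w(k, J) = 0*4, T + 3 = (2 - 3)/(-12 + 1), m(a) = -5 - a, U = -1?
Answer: 12266/11 ≈ 1115.1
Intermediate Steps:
T = -32/11 (T = -3 + (2 - 3)/(-12 + 1) = -3 - 1/(-11) = -3 - 1*(-1/11) = -3 + 1/11 = -32/11 ≈ -2.9091)
w(k, J) = 0 (w(k, J) = -0*4 = -1/2*0 = 0)
1118 + T*(w(U, 6) + (0 - m(-4))) = 1118 - 32*(0 + (0 - (-5 - 1*(-4))))/11 = 1118 - 32*(0 + (0 - (-5 + 4)))/11 = 1118 - 32*(0 + (0 - 1*(-1)))/11 = 1118 - 32*(0 + (0 + 1))/11 = 1118 - 32*(0 + 1)/11 = 1118 - 32/11*1 = 1118 - 32/11 = 12266/11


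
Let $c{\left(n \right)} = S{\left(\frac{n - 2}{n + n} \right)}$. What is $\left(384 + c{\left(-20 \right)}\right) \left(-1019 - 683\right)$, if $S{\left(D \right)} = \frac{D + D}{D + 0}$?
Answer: $-656972$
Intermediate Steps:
$S{\left(D \right)} = 2$ ($S{\left(D \right)} = \frac{2 D}{D} = 2$)
$c{\left(n \right)} = 2$
$\left(384 + c{\left(-20 \right)}\right) \left(-1019 - 683\right) = \left(384 + 2\right) \left(-1019 - 683\right) = 386 \left(-1702\right) = -656972$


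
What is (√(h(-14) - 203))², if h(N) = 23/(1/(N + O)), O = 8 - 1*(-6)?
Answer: -203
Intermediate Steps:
O = 14 (O = 8 + 6 = 14)
h(N) = 322 + 23*N (h(N) = 23/(1/(N + 14)) = 23/(1/(14 + N)) = 23*(14 + N) = 322 + 23*N)
(√(h(-14) - 203))² = (√((322 + 23*(-14)) - 203))² = (√((322 - 322) - 203))² = (√(0 - 203))² = (√(-203))² = (I*√203)² = -203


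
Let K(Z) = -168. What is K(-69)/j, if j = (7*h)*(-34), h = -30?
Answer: -2/85 ≈ -0.023529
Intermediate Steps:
j = 7140 (j = (7*(-30))*(-34) = -210*(-34) = 7140)
K(-69)/j = -168/7140 = -168*1/7140 = -2/85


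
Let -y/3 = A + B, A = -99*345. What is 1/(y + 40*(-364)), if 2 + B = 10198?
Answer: 1/57317 ≈ 1.7447e-5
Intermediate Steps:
B = 10196 (B = -2 + 10198 = 10196)
A = -34155
y = 71877 (y = -3*(-34155 + 10196) = -3*(-23959) = 71877)
1/(y + 40*(-364)) = 1/(71877 + 40*(-364)) = 1/(71877 - 14560) = 1/57317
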